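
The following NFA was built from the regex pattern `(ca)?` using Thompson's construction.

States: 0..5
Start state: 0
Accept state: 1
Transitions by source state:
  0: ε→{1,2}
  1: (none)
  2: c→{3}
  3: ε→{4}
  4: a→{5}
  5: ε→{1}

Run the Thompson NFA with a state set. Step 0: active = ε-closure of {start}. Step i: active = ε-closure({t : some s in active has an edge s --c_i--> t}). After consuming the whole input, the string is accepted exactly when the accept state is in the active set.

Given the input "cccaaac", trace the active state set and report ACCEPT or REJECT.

initial (ε-close {0}): {0,1,2}
'c' @ 1: {3,4}
'c' @ 2: {}  — dead — no transitions
rest 'caaac' ignored (set empty)
final: {}; accept 1 not in set

Answer: REJECT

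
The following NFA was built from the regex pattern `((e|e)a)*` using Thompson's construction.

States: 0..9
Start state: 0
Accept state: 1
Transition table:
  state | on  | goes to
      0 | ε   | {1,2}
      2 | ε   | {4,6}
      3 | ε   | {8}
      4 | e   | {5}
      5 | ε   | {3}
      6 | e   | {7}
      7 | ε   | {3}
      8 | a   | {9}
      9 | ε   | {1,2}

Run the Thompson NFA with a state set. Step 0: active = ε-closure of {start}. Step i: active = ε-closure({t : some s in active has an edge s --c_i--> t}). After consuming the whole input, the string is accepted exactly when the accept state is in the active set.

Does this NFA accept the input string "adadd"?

Answer: REJECT

Derivation:
start: ε-closure({0}) = {0,1,2,4,6}
'a' @ 1: {}  — state set empty
rest 'dadd' ignored (set empty)
final: {}; accept 1 not in set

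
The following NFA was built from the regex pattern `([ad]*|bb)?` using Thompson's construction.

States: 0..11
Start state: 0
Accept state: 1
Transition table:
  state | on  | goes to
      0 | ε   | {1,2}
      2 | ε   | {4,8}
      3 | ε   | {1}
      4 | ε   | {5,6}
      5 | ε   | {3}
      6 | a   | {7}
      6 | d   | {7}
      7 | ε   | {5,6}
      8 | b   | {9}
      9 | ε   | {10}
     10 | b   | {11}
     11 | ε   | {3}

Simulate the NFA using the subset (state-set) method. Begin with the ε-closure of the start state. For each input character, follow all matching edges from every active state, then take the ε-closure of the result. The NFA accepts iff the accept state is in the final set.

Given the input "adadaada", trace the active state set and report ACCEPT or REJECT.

Answer: ACCEPT

Derivation:
S₀ = ε-closure({0}) = {0,1,2,3,4,5,6,8}
'a' @ 1: {1,3,5,6,7}  (accept∈set)
'd' @ 2: {1,3,5,6,7}  (accept∈set)
'a' @ 3: {1,3,5,6,7}  (accept∈set)
'd' @ 4: {1,3,5,6,7}  (accept∈set)
'a' @ 5: {1,3,5,6,7}  (accept∈set)
'a' @ 6: {1,3,5,6,7}  (accept∈set)
'd' @ 7: {1,3,5,6,7}  (accept∈set)
'a' @ 8: {1,3,5,6,7}  (accept∈set)
end set {1,3,5,6,7} — state 1 in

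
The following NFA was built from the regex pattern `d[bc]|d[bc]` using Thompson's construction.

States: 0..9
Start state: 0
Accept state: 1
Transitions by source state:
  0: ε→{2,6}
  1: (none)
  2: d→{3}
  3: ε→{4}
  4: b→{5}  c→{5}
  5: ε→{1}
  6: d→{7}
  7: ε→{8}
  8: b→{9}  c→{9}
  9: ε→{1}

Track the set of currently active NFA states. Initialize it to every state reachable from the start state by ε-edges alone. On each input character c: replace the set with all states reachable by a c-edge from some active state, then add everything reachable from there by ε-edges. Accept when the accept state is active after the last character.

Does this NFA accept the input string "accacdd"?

Answer: REJECT

Trace:
start: ε-closure({0}) = {0,2,6}
'a' @ 1: {}  — dead — no transitions
rest 'ccacdd' ignored (set empty)
end set {} — state 1 not in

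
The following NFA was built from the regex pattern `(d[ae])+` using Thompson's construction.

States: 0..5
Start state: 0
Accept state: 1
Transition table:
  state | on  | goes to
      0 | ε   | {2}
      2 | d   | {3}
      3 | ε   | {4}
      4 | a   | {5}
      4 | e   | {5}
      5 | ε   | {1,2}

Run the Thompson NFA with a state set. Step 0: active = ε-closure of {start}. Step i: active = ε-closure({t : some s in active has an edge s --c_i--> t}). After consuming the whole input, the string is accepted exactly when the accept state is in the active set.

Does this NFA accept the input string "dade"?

initial (ε-close {0}): {0,2}
'd' @ 1: {3,4}
'a' @ 2: {1,2,5}  (accept∈set)
'd' @ 3: {3,4}
'e' @ 4: {1,2,5}  (accept∈set)
final: {1,2,5}; accept 1 in set

Answer: ACCEPT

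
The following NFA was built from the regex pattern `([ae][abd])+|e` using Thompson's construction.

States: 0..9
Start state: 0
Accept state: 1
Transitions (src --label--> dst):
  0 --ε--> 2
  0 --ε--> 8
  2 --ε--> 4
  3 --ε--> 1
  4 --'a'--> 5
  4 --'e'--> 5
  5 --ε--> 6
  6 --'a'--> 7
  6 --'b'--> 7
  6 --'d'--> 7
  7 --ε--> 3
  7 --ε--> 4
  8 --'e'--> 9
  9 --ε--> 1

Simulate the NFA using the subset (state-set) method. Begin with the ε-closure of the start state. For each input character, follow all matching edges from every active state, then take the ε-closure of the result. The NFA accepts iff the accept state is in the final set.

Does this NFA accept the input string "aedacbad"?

Answer: REJECT

Steps:
start: ε-closure({0}) = {0,2,4,8}
'a' @ 1: {5,6}
'e' @ 2: {}  — no active states
rest 'dacbad' ignored (set empty)
end set {} — state 1 not in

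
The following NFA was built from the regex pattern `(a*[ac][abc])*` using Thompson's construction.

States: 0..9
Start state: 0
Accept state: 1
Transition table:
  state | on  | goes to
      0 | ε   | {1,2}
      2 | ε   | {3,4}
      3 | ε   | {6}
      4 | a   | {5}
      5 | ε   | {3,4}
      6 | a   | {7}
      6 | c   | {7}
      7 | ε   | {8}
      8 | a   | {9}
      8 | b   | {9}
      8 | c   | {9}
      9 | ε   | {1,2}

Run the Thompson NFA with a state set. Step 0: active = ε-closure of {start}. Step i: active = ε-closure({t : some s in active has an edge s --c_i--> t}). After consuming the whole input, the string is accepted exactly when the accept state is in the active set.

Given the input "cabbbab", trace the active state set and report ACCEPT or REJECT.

Answer: REJECT

Steps:
S₀ = ε-closure({0}) = {0,1,2,3,4,6}
'c' @ 1: {7,8}
'a' @ 2: {1,2,3,4,6,9}  [accepting]
'b' @ 3: {}  — state set empty
rest 'bbab' ignored (set empty)
after full input: {}  (accept=1 not in)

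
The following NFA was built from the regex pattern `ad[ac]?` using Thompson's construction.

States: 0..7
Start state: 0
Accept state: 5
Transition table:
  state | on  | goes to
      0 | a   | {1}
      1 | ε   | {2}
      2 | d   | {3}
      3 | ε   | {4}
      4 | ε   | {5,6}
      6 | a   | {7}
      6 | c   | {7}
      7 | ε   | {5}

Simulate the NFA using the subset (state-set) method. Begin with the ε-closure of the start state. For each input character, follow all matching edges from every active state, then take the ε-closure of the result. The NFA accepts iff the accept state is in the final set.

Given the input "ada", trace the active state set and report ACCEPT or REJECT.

S₀ = ε-closure({0}) = {0}
'a' @ 1: {1,2}
'd' @ 2: {3,4,5,6}  [accepting]
'a' @ 3: {5,7}  [accepting]
after full input: {5,7}  (accept=5 in)

Answer: ACCEPT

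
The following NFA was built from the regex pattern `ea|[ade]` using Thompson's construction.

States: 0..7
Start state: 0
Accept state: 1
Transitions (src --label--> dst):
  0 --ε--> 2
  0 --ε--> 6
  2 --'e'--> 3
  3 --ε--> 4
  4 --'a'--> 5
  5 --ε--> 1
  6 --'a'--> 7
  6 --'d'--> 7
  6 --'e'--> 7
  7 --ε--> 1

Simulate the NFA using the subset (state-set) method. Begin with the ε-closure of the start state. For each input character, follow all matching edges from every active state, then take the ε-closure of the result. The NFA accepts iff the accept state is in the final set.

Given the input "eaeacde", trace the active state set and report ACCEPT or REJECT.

start: ε-closure({0}) = {0,2,6}
'e' @ 1: {1,3,4,7}  ✓accept
'a' @ 2: {1,5}  ✓accept
'e' @ 3: {}  — no active states
rest 'acde' ignored (set empty)
end set {} — state 1 not in

Answer: REJECT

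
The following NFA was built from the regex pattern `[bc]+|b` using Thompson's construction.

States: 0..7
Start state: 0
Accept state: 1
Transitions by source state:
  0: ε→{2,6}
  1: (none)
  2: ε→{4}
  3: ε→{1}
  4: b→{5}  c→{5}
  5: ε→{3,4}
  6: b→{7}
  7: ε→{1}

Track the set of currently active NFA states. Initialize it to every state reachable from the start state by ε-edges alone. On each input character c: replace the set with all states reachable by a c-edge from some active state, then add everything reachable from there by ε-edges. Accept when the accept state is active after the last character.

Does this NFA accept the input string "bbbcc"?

Answer: ACCEPT

Trace:
start: ε-closure({0}) = {0,2,4,6}
'b' @ 1: {1,3,4,5,7}  ✓accept
'b' @ 2: {1,3,4,5}  ✓accept
'b' @ 3: {1,3,4,5}  ✓accept
'c' @ 4: {1,3,4,5}  ✓accept
'c' @ 5: {1,3,4,5}  ✓accept
after full input: {1,3,4,5}  (accept=1 in)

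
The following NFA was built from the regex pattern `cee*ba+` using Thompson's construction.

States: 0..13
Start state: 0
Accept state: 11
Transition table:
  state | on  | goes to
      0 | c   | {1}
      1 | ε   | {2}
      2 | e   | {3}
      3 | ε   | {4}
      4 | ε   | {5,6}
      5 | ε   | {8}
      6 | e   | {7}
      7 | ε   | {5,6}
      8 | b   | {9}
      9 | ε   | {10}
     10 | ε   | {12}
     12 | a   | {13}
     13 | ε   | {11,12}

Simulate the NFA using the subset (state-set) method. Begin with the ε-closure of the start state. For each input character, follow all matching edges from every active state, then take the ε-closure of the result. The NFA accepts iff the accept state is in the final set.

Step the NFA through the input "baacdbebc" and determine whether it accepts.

Answer: REJECT

Derivation:
start: ε-closure({0}) = {0}
'b' @ 1: {}  — no active states
rest 'aacdbebc' ignored (set empty)
end set {} — state 11 not in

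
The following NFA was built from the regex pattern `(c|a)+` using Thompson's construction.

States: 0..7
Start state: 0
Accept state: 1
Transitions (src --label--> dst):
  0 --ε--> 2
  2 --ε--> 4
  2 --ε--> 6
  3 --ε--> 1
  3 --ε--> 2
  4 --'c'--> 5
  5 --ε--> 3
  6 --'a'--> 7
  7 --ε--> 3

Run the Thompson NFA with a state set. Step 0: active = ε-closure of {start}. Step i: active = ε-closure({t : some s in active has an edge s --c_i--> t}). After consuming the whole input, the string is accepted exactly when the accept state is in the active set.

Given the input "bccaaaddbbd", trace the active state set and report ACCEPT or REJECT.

initial (ε-close {0}): {0,2,4,6}
'b' @ 1: {}  — state set empty
rest 'ccaaaddbbd' ignored (set empty)
end set {} — state 1 not in

Answer: REJECT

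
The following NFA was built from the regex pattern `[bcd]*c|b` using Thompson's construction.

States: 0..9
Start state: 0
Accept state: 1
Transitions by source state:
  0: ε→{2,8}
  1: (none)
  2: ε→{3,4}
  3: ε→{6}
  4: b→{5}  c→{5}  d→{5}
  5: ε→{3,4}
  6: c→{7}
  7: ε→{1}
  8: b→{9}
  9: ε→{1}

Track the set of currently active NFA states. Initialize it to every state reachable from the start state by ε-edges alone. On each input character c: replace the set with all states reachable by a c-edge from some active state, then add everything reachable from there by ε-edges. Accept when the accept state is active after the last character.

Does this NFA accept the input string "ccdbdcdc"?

initial (ε-close {0}): {0,2,3,4,6,8}
'c' @ 1: {1,3,4,5,6,7}  ✓accept
'c' @ 2: {1,3,4,5,6,7}  ✓accept
'd' @ 3: {3,4,5,6}
'b' @ 4: {3,4,5,6}
'd' @ 5: {3,4,5,6}
'c' @ 6: {1,3,4,5,6,7}  ✓accept
'd' @ 7: {3,4,5,6}
'c' @ 8: {1,3,4,5,6,7}  ✓accept
final: {1,3,4,5,6,7}; accept 1 in set

Answer: ACCEPT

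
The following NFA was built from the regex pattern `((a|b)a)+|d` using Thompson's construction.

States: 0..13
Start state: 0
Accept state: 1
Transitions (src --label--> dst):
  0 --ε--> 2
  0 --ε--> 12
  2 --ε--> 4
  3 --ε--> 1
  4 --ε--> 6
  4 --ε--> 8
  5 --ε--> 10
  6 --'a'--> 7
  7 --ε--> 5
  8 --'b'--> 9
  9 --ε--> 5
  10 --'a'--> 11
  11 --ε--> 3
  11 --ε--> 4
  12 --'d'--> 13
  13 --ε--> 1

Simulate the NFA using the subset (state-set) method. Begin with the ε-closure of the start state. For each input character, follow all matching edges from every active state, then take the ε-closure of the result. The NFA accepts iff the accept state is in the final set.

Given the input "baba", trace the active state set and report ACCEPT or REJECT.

Answer: ACCEPT

Derivation:
initial (ε-close {0}): {0,2,4,6,8,12}
'b' @ 1: {5,9,10}
'a' @ 2: {1,3,4,6,8,11}  [accepting]
'b' @ 3: {5,9,10}
'a' @ 4: {1,3,4,6,8,11}  [accepting]
end set {1,3,4,6,8,11} — state 1 in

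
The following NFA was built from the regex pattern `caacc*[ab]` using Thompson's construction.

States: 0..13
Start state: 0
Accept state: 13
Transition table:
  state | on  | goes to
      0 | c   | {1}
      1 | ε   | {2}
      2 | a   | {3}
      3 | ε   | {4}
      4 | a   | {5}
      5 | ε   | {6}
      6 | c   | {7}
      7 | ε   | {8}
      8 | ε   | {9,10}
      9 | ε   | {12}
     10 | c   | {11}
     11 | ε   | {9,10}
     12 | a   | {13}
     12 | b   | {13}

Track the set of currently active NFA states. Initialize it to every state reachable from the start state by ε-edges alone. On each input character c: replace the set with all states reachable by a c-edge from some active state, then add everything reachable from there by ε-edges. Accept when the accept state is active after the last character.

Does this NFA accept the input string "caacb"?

initial (ε-close {0}): {0}
'c' @ 1: {1,2}
'a' @ 2: {3,4}
'a' @ 3: {5,6}
'c' @ 4: {7,8,9,10,12}
'b' @ 5: {13}  [accepting]
after full input: {13}  (accept=13 in)

Answer: ACCEPT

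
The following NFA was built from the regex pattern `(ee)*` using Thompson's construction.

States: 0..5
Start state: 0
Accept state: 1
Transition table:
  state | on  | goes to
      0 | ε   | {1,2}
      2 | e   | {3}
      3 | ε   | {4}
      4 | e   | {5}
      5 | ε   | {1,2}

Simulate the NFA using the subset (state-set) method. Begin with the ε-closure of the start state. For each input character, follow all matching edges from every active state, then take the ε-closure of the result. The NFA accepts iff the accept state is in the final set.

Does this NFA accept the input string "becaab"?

initial (ε-close {0}): {0,1,2}
'b' @ 1: {}  — no active states
rest 'ecaab' ignored (set empty)
after full input: {}  (accept=1 not in)

Answer: REJECT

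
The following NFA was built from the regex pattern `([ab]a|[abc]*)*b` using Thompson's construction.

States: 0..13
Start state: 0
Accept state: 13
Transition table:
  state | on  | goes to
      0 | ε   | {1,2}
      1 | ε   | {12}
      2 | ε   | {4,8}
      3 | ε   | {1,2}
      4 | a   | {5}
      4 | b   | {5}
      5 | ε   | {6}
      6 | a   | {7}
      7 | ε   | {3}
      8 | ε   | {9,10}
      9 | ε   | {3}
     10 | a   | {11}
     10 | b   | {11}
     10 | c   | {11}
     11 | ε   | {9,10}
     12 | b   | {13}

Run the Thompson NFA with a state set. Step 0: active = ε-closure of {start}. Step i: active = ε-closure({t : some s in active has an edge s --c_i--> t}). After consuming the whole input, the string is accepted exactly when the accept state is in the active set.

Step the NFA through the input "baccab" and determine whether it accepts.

start: ε-closure({0}) = {0,1,2,3,4,8,9,10,12}
'b' @ 1: {1,2,3,4,5,6,8,9,10,11,12,13}  [accepting]
'a' @ 2: {1,2,3,4,5,6,7,8,9,10,11,12}
'c' @ 3: {1,2,3,4,8,9,10,11,12}
'c' @ 4: {1,2,3,4,8,9,10,11,12}
'a' @ 5: {1,2,3,4,5,6,8,9,10,11,12}
'b' @ 6: {1,2,3,4,5,6,8,9,10,11,12,13}  [accepting]
after full input: {1,2,3,4,5,6,8,9,10,11,12,13}  (accept=13 in)

Answer: ACCEPT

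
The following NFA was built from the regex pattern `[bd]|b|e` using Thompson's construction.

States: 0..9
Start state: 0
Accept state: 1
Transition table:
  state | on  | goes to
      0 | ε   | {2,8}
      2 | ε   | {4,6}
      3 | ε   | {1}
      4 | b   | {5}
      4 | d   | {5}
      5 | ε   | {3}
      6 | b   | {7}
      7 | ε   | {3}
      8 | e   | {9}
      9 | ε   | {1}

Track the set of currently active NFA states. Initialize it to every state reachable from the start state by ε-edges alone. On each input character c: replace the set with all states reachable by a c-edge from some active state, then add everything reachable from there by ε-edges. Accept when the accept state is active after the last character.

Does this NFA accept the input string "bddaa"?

Answer: REJECT

Steps:
S₀ = ε-closure({0}) = {0,2,4,6,8}
'b' @ 1: {1,3,5,7}  [accepting]
'd' @ 2: {}  — dead — no transitions
rest 'daa' ignored (set empty)
end set {} — state 1 not in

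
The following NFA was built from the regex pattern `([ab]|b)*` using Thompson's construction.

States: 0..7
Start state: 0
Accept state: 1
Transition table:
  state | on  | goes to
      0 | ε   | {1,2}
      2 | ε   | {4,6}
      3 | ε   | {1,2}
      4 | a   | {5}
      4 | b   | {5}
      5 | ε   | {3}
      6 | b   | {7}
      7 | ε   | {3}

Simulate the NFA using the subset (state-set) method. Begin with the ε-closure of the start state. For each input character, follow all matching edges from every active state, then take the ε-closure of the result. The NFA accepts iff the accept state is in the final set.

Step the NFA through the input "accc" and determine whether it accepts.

Answer: REJECT

Trace:
start: ε-closure({0}) = {0,1,2,4,6}
'a' @ 1: {1,2,3,4,5,6}  ✓accept
'c' @ 2: {}  — state set empty
rest 'cc' ignored (set empty)
final: {}; accept 1 not in set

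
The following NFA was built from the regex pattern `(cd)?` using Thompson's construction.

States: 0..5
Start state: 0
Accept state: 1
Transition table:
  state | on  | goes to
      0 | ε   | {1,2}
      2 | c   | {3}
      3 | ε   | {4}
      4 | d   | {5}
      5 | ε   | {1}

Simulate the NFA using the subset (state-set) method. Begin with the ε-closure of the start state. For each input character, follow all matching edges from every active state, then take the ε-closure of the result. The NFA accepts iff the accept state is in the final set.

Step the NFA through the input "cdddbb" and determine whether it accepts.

start: ε-closure({0}) = {0,1,2}
'c' @ 1: {3,4}
'd' @ 2: {1,5}  (accept∈set)
'd' @ 3: {}  — state set empty
rest 'dbb' ignored (set empty)
after full input: {}  (accept=1 not in)

Answer: REJECT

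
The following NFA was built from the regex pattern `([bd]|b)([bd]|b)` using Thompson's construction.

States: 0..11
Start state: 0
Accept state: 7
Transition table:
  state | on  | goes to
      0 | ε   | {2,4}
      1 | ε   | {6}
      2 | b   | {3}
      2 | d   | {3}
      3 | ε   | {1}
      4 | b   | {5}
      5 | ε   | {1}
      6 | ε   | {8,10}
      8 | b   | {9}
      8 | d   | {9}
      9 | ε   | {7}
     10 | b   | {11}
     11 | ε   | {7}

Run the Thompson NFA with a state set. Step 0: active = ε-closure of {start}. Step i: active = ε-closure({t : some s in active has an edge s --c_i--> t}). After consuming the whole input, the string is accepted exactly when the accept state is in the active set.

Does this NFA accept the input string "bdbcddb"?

start: ε-closure({0}) = {0,2,4}
'b' @ 1: {1,3,5,6,8,10}
'd' @ 2: {7,9}  [accepting]
'b' @ 3: {}  — state set empty
rest 'cddb' ignored (set empty)
final: {}; accept 7 not in set

Answer: REJECT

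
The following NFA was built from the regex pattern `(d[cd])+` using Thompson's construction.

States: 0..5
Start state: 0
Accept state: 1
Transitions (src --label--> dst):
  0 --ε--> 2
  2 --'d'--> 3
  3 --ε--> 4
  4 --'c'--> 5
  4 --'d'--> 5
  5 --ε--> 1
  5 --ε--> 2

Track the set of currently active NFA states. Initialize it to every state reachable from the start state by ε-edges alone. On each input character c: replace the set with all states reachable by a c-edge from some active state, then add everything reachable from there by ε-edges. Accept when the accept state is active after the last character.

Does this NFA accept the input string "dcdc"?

S₀ = ε-closure({0}) = {0,2}
'd' @ 1: {3,4}
'c' @ 2: {1,2,5}  ✓accept
'd' @ 3: {3,4}
'c' @ 4: {1,2,5}  ✓accept
after full input: {1,2,5}  (accept=1 in)

Answer: ACCEPT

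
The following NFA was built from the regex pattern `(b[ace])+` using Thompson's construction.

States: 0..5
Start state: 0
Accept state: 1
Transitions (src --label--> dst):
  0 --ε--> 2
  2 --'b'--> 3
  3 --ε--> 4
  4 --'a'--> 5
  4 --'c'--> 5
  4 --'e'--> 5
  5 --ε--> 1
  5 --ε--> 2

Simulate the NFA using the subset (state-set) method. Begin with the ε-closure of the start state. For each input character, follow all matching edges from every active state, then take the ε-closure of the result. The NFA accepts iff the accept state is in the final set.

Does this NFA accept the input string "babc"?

Answer: ACCEPT

Derivation:
initial (ε-close {0}): {0,2}
'b' @ 1: {3,4}
'a' @ 2: {1,2,5}  (accept∈set)
'b' @ 3: {3,4}
'c' @ 4: {1,2,5}  (accept∈set)
final: {1,2,5}; accept 1 in set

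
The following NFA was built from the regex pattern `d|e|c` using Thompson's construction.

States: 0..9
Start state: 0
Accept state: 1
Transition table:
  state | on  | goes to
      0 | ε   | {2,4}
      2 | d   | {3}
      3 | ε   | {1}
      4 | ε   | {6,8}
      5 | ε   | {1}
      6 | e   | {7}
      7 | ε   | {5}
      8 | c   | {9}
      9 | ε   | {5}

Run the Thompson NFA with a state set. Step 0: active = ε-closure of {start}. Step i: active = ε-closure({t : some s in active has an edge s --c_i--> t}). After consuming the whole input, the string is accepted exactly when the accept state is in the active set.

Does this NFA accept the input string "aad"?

Answer: REJECT

Derivation:
start: ε-closure({0}) = {0,2,4,6,8}
'a' @ 1: {}  — dead — no transitions
rest 'ad' ignored (set empty)
end set {} — state 1 not in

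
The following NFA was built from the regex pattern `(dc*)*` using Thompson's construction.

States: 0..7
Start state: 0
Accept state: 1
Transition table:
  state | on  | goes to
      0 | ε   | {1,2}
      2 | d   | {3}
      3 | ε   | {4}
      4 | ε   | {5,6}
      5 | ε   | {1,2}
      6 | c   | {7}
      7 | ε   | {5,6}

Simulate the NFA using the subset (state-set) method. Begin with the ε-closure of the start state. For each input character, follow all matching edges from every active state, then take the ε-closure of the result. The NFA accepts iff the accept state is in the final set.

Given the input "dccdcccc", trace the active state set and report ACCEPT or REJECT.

start: ε-closure({0}) = {0,1,2}
'd' @ 1: {1,2,3,4,5,6}  ✓accept
'c' @ 2: {1,2,5,6,7}  ✓accept
'c' @ 3: {1,2,5,6,7}  ✓accept
'd' @ 4: {1,2,3,4,5,6}  ✓accept
'c' @ 5: {1,2,5,6,7}  ✓accept
'c' @ 6: {1,2,5,6,7}  ✓accept
'c' @ 7: {1,2,5,6,7}  ✓accept
'c' @ 8: {1,2,5,6,7}  ✓accept
end set {1,2,5,6,7} — state 1 in

Answer: ACCEPT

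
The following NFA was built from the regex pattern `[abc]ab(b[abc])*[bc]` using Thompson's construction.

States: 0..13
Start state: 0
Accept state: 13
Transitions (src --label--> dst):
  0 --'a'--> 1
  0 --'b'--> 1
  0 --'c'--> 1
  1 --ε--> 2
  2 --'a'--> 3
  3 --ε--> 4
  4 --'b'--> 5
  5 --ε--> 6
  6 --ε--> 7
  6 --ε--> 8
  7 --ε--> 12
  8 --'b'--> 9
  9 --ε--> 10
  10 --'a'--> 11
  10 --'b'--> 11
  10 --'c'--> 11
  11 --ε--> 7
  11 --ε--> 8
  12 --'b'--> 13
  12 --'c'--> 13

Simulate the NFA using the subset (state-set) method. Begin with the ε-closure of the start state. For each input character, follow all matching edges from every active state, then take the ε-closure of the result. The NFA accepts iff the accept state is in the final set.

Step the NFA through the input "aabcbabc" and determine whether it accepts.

Answer: REJECT

Steps:
initial (ε-close {0}): {0}
'a' @ 1: {1,2}
'a' @ 2: {3,4}
'b' @ 3: {5,6,7,8,12}
'c' @ 4: {13}  (accept∈set)
'b' @ 5: {}  — dead — no transitions
rest 'abc' ignored (set empty)
after full input: {}  (accept=13 not in)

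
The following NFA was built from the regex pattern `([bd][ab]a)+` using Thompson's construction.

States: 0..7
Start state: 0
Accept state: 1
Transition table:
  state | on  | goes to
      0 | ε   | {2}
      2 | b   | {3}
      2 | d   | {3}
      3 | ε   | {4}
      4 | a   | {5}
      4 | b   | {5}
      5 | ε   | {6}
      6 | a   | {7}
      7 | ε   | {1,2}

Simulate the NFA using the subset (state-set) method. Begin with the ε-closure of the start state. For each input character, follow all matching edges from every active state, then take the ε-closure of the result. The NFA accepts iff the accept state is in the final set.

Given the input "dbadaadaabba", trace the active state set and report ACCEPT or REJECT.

start: ε-closure({0}) = {0,2}
'd' @ 1: {3,4}
'b' @ 2: {5,6}
'a' @ 3: {1,2,7}  [accepting]
'd' @ 4: {3,4}
'a' @ 5: {5,6}
'a' @ 6: {1,2,7}  [accepting]
'd' @ 7: {3,4}
'a' @ 8: {5,6}
'a' @ 9: {1,2,7}  [accepting]
'b' @ 10: {3,4}
'b' @ 11: {5,6}
'a' @ 12: {1,2,7}  [accepting]
final: {1,2,7}; accept 1 in set

Answer: ACCEPT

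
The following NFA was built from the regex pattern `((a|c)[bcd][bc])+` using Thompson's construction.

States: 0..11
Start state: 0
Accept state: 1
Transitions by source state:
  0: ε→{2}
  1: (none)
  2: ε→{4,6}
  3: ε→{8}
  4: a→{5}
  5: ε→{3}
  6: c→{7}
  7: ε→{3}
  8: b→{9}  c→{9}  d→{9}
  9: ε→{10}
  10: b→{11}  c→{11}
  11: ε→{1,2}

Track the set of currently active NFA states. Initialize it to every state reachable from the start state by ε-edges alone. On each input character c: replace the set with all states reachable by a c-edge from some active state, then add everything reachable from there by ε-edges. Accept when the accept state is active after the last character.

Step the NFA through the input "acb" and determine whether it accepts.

Answer: ACCEPT

Steps:
S₀ = ε-closure({0}) = {0,2,4,6}
'a' @ 1: {3,5,8}
'c' @ 2: {9,10}
'b' @ 3: {1,2,4,6,11}  (accept∈set)
after full input: {1,2,4,6,11}  (accept=1 in)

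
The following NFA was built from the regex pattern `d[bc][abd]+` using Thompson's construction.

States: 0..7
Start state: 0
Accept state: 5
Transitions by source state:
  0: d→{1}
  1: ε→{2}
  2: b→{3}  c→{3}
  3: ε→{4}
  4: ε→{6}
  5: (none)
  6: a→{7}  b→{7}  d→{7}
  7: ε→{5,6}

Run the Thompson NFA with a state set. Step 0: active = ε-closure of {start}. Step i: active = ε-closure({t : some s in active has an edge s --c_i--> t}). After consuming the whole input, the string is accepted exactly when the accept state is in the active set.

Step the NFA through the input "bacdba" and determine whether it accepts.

Answer: REJECT

Steps:
S₀ = ε-closure({0}) = {0}
'b' @ 1: {}  — state set empty
rest 'acdba' ignored (set empty)
end set {} — state 5 not in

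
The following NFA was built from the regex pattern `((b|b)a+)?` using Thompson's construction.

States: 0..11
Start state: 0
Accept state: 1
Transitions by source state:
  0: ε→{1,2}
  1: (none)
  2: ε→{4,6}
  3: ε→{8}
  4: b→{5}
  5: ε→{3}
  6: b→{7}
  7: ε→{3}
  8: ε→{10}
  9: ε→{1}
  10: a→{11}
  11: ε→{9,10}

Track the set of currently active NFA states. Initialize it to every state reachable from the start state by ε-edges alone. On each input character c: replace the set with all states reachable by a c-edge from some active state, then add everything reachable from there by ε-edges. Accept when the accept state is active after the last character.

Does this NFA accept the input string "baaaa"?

start: ε-closure({0}) = {0,1,2,4,6}
'b' @ 1: {3,5,7,8,10}
'a' @ 2: {1,9,10,11}  [accepting]
'a' @ 3: {1,9,10,11}  [accepting]
'a' @ 4: {1,9,10,11}  [accepting]
'a' @ 5: {1,9,10,11}  [accepting]
end set {1,9,10,11} — state 1 in

Answer: ACCEPT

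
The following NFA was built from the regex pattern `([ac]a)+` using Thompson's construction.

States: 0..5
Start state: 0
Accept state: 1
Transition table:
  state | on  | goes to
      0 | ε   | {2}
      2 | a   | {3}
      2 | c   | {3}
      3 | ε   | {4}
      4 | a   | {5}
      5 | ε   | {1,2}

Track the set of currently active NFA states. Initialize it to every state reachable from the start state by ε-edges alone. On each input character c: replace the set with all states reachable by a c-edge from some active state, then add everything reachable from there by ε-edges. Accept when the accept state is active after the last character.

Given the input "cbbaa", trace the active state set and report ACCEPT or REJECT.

Answer: REJECT

Steps:
S₀ = ε-closure({0}) = {0,2}
'c' @ 1: {3,4}
'b' @ 2: {}  — state set empty
rest 'baa' ignored (set empty)
end set {} — state 1 not in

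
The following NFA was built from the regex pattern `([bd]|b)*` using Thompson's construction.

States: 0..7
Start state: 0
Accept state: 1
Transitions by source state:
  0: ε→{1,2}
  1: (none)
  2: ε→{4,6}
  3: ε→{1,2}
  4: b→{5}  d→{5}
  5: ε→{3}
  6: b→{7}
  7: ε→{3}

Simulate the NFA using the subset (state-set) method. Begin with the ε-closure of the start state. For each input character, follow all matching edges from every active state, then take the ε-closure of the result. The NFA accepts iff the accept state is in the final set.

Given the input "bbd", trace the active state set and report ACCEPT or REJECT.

Answer: ACCEPT

Steps:
initial (ε-close {0}): {0,1,2,4,6}
'b' @ 1: {1,2,3,4,5,6,7}  [accepting]
'b' @ 2: {1,2,3,4,5,6,7}  [accepting]
'd' @ 3: {1,2,3,4,5,6}  [accepting]
final: {1,2,3,4,5,6}; accept 1 in set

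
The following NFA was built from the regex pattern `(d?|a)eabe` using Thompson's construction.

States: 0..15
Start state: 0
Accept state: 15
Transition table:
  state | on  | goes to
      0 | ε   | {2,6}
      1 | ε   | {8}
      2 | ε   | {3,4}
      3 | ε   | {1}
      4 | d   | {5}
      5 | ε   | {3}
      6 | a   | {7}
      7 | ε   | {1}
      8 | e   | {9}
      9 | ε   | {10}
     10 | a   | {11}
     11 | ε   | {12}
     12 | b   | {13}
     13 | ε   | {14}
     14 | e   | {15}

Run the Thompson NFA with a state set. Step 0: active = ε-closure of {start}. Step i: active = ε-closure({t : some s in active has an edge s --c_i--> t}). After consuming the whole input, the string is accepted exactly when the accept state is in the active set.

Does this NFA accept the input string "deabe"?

initial (ε-close {0}): {0,1,2,3,4,6,8}
'd' @ 1: {1,3,5,8}
'e' @ 2: {9,10}
'a' @ 3: {11,12}
'b' @ 4: {13,14}
'e' @ 5: {15}  [accepting]
after full input: {15}  (accept=15 in)

Answer: ACCEPT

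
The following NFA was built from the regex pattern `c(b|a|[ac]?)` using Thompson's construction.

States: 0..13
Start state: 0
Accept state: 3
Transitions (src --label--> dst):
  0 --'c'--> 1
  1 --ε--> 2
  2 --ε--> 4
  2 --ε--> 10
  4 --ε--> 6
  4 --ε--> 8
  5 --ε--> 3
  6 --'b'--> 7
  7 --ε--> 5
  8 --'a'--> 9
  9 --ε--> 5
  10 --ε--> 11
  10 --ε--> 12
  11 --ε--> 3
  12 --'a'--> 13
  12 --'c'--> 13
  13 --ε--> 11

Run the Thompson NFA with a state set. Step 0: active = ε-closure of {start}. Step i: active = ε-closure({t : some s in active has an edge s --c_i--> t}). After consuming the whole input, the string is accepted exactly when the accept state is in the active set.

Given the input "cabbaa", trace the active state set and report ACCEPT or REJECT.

Answer: REJECT

Trace:
initial (ε-close {0}): {0}
'c' @ 1: {1,2,3,4,6,8,10,11,12}  ✓accept
'a' @ 2: {3,5,9,11,13}  ✓accept
'b' @ 3: {}  — dead — no transitions
rest 'baa' ignored (set empty)
after full input: {}  (accept=3 not in)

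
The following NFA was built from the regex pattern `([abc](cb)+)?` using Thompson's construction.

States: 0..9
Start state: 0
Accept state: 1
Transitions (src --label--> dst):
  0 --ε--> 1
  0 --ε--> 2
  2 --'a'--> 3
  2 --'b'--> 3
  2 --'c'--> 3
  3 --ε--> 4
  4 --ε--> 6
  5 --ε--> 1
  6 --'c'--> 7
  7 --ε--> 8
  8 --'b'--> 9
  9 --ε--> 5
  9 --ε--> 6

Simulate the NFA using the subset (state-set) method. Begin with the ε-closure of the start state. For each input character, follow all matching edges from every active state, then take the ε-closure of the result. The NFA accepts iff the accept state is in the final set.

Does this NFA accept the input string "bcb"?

Answer: ACCEPT

Derivation:
start: ε-closure({0}) = {0,1,2}
'b' @ 1: {3,4,6}
'c' @ 2: {7,8}
'b' @ 3: {1,5,6,9}  ✓accept
after full input: {1,5,6,9}  (accept=1 in)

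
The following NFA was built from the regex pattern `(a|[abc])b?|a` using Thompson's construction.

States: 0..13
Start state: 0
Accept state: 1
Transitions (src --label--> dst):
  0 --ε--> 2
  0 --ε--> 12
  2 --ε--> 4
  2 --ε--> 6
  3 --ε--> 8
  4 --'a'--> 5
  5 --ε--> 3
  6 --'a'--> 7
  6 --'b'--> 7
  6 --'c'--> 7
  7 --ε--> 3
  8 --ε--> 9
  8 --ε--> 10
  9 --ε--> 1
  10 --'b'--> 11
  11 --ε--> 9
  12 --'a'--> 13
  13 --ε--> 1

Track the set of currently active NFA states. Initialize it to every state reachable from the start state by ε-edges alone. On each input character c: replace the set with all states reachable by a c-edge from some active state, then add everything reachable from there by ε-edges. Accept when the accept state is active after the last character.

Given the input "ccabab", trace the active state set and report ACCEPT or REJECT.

Answer: REJECT

Derivation:
S₀ = ε-closure({0}) = {0,2,4,6,12}
'c' @ 1: {1,3,7,8,9,10}  (accept∈set)
'c' @ 2: {}  — no active states
rest 'abab' ignored (set empty)
final: {}; accept 1 not in set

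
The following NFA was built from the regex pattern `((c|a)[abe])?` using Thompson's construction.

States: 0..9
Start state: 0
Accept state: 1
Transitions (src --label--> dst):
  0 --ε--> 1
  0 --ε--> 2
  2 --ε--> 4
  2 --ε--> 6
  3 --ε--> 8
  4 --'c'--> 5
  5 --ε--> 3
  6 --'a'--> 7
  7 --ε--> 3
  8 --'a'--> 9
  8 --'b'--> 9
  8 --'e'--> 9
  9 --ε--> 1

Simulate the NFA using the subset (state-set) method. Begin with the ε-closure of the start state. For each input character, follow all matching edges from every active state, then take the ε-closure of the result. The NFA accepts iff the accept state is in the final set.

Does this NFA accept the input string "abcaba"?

Answer: REJECT

Trace:
initial (ε-close {0}): {0,1,2,4,6}
'a' @ 1: {3,7,8}
'b' @ 2: {1,9}  [accepting]
'c' @ 3: {}  — state set empty
rest 'aba' ignored (set empty)
after full input: {}  (accept=1 not in)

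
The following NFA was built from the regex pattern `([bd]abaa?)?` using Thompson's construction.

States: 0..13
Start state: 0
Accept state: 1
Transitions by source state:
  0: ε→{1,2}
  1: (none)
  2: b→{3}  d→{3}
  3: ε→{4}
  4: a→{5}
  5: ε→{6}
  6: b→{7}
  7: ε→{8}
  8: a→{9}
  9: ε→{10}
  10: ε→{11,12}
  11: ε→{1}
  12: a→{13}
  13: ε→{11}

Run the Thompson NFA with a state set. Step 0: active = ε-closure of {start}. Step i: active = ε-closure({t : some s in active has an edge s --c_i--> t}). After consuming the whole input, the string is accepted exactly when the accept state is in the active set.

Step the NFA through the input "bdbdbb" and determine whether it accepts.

Answer: REJECT

Trace:
S₀ = ε-closure({0}) = {0,1,2}
'b' @ 1: {3,4}
'd' @ 2: {}  — dead — no transitions
rest 'bdbb' ignored (set empty)
final: {}; accept 1 not in set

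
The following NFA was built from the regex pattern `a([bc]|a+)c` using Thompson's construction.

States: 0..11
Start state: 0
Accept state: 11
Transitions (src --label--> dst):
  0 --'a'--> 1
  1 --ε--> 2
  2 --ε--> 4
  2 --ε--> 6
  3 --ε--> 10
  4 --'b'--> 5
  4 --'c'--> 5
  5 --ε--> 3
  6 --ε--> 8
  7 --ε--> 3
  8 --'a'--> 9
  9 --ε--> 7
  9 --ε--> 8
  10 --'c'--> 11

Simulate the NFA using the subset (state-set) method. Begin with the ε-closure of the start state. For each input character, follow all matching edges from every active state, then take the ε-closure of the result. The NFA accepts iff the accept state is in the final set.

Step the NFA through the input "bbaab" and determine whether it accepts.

Answer: REJECT

Derivation:
initial (ε-close {0}): {0}
'b' @ 1: {}  — dead — no transitions
rest 'baab' ignored (set empty)
after full input: {}  (accept=11 not in)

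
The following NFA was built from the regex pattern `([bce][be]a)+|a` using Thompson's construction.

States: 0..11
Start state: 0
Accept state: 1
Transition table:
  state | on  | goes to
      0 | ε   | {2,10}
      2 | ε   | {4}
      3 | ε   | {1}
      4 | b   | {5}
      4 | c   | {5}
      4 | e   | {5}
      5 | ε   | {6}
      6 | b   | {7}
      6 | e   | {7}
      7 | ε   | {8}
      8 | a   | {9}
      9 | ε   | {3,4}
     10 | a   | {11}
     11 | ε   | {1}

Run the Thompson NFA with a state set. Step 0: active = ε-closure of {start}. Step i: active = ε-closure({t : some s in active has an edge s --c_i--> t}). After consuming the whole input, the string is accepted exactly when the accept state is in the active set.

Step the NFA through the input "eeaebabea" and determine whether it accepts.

Answer: ACCEPT

Trace:
start: ε-closure({0}) = {0,2,4,10}
'e' @ 1: {5,6}
'e' @ 2: {7,8}
'a' @ 3: {1,3,4,9}  (accept∈set)
'e' @ 4: {5,6}
'b' @ 5: {7,8}
'a' @ 6: {1,3,4,9}  (accept∈set)
'b' @ 7: {5,6}
'e' @ 8: {7,8}
'a' @ 9: {1,3,4,9}  (accept∈set)
end set {1,3,4,9} — state 1 in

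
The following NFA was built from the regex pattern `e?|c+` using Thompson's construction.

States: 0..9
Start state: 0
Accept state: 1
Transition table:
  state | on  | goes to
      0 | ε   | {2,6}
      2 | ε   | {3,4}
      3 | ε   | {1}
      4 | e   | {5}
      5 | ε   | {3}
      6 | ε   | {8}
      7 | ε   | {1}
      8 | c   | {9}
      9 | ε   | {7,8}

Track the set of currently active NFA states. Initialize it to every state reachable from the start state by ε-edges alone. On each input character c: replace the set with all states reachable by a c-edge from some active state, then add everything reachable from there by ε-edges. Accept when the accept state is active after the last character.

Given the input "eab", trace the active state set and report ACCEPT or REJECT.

Answer: REJECT

Derivation:
S₀ = ε-closure({0}) = {0,1,2,3,4,6,8}
'e' @ 1: {1,3,5}  [accepting]
'a' @ 2: {}  — dead — no transitions
rest 'b' ignored (set empty)
end set {} — state 1 not in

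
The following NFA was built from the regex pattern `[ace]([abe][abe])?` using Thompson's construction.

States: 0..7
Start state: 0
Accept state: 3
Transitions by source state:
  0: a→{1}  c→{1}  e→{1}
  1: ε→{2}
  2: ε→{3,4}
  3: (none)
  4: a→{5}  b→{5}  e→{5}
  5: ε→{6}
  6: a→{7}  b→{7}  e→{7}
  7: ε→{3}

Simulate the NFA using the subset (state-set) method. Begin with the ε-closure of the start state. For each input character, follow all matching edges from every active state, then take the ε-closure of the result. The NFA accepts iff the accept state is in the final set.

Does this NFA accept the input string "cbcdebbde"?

start: ε-closure({0}) = {0}
'c' @ 1: {1,2,3,4}  (accept∈set)
'b' @ 2: {5,6}
'c' @ 3: {}  — state set empty
rest 'debbde' ignored (set empty)
final: {}; accept 3 not in set

Answer: REJECT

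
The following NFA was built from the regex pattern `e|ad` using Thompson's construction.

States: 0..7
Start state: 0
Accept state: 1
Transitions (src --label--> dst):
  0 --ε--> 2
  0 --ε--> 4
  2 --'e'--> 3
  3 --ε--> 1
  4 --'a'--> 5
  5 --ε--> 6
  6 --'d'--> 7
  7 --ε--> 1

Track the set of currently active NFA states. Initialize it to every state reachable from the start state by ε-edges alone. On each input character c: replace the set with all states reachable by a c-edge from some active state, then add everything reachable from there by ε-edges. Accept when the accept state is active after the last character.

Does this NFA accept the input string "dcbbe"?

Answer: REJECT

Trace:
initial (ε-close {0}): {0,2,4}
'd' @ 1: {}  — dead — no transitions
rest 'cbbe' ignored (set empty)
after full input: {}  (accept=1 not in)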